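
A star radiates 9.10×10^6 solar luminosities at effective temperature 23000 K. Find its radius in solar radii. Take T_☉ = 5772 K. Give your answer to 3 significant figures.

R/R_☉ = √(L/L_☉) / (T/T_☉)² = √(9.10×10^6) / (3.985)²
       = 3017 / 15.88 = 190.0.

190 solar radii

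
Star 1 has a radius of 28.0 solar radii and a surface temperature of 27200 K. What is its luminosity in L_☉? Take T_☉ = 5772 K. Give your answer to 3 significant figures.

3.87×10^5 L_☉

L/L_☉ = (R/R_☉)² (T/T_☉)⁴ = (28.0)² × (27200/5772)⁴
       = 784.0 × (4.712)⁴ = 784.0 × 493.1 = 3.866×10^5.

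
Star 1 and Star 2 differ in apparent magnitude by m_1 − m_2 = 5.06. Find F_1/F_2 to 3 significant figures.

F_1/F_2 = 10^(−(m_1 − m_2)/2.5) = 10^(-5.06/2.5) = 10^-2.024 = 0.009462.

0.00946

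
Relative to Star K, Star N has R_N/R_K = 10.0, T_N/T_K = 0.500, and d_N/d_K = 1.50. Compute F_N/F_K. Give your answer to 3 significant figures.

L_N/L_K = (R_N/R_K)²(T_N/T_K)⁴ = (10.0)² × (0.500)⁴ = 6.250.
F_N/F_K = (L_N/L_K)/(d_N/d_K)² = 6.250 / (1.50)² = 2.778.

2.78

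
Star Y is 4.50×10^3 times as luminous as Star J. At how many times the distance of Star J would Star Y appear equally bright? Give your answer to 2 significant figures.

Equal flux requires L_Y/d_Y² = L_J/d_J², so d_Y/d_J = √(L_Y/L_J)
= √(4.50×10^3) = 67.08.

67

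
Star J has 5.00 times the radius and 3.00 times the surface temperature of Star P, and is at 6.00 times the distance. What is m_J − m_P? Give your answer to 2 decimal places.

-4.38

L_J/L_P = (5.00)²(3.00)⁴ = 2025.
F_J/F_P = (L_J/L_P)/(d_J/d_P)² = 2025/36.00 = 56.25.
m_J − m_P = −2.5 log₁₀(56.25) = -4.38.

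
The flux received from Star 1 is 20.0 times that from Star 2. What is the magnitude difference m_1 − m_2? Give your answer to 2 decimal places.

m_1 − m_2 = −2.5 log₁₀(F_1/F_2) = −2.5 log₁₀(20.0) = −2.5 × (1.301) = -3.253.

-3.25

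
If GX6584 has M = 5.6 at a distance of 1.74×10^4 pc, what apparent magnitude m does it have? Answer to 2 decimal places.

21.80

m = M + 5 log₁₀(d/10 pc) = 5.6 + 5 log₁₀(1.74×10^4/10)
  = 5.6 + 5 × 3.241 = 5.6 + 16.20 = 21.80.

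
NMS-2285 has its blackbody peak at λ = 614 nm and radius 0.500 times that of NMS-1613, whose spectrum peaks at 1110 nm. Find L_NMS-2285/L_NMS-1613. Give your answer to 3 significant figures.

2.67

Wien's law gives T ∝ 1/λ_max, so T_NMS-2285/T_NMS-1613 = λ_NMS-1613/λ_NMS-2285 = 1110/614 = 1.808.
Then L ∝ R²T⁴ gives L_NMS-2285/L_NMS-1613 = (0.500)² × (1.808)⁴ = 0.2500 × 10.68 = 2.670.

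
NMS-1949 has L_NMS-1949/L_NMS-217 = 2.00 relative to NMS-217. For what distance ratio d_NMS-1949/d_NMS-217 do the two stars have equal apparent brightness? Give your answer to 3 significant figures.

1.41

Equal flux requires L_NMS-1949/d_NMS-1949² = L_NMS-217/d_NMS-217², so d_NMS-1949/d_NMS-217 = √(L_NMS-1949/L_NMS-217)
= √(2.00) = 1.414.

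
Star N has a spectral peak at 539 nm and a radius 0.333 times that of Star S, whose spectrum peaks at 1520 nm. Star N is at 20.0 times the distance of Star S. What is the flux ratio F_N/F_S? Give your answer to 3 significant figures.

0.0175

Wien's law: T_N/T_S = λ_S/λ_N = 1520/539 = 2.820.
L_N/L_S = (R_N/R_S)²(T_N/T_S)⁴ = (0.333)²(2.820)⁴ = 7.013.
F_N/F_S = (L_N/L_S)/(d_N/d_S)² = 7.013/(20.0)² = 0.01753.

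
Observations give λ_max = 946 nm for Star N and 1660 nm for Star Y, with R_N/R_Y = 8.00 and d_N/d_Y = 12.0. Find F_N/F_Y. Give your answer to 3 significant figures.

Wien's law: T_N/T_Y = λ_Y/λ_N = 1660/946 = 1.755.
L_N/L_Y = (R_N/R_Y)²(T_N/T_Y)⁴ = (8.00)²(1.755)⁴ = 606.8.
F_N/F_Y = (L_N/L_Y)/(d_N/d_Y)² = 606.8/(12.0)² = 4.214.

4.21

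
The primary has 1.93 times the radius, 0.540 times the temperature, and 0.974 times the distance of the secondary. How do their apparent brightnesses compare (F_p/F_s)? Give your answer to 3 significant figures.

L_p/L_s = (R_p/R_s)²(T_p/T_s)⁴ = (1.93)² × (0.540)⁴ = 0.3167.
F_p/F_s = (L_p/L_s)/(d_p/d_s)² = 0.3167 / (0.974)² = 0.3339.

0.334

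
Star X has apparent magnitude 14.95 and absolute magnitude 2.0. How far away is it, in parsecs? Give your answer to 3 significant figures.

m − M = 5 log₁₀(d/10 pc)
14.95 − (2.0) = 12.95 = 5 log₁₀(d/10)
d = 10 × 10^(12.95/5) = 10 × 10^2.590 = 3890 pc.

3.89×10^3 pc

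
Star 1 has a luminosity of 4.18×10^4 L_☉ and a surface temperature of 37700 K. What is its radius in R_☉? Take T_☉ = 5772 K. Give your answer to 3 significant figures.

4.79 R_☉

R/R_☉ = √(L/L_☉) / (T/T_☉)² = √(4.18×10^4) / (6.532)²
       = 204.5 / 42.66 = 4.792.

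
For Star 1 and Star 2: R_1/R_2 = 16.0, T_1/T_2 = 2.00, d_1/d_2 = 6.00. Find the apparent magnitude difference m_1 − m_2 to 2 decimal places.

L_1/L_2 = (16.0)²(2.00)⁴ = 4096.
F_1/F_2 = (L_1/L_2)/(d_1/d_2)² = 4096/36.00 = 113.8.
m_1 − m_2 = −2.5 log₁₀(113.8) = -5.14.

-5.14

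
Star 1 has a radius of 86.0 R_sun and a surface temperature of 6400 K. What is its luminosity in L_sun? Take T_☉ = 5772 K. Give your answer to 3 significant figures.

L/L_☉ = (R/R_☉)² (T/T_☉)⁴ = (86.0)² × (6400/5772)⁴
       = 7396 × (1.109)⁴ = 7396 × 1.512 = 1.118×10^4.

1.12×10^4 L_sun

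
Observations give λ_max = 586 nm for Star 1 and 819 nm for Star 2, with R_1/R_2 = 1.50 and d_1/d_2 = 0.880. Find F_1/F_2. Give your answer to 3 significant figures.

11.1

Wien's law: T_1/T_2 = λ_2/λ_1 = 819/586 = 1.398.
L_1/L_2 = (R_1/R_2)²(T_1/T_2)⁴ = (1.50)²(1.398)⁴ = 8.585.
F_1/F_2 = (L_1/L_2)/(d_1/d_2)² = 8.585/(0.880)² = 11.09.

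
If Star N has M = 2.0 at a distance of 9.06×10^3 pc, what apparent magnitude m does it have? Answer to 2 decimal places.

16.79

m = M + 5 log₁₀(d/10 pc) = 2.0 + 5 log₁₀(9.06×10^3/10)
  = 2.0 + 5 × 2.957 = 2.0 + 14.79 = 16.79.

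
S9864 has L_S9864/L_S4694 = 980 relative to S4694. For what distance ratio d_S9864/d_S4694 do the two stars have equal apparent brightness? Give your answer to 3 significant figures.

31.3

Equal flux requires L_S9864/d_S9864² = L_S4694/d_S4694², so d_S9864/d_S4694 = √(L_S9864/L_S4694)
= √(980) = 31.30.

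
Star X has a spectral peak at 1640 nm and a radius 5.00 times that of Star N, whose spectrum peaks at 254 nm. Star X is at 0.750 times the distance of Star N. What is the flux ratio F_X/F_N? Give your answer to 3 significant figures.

Wien's law: T_X/T_N = λ_N/λ_X = 254/1640 = 0.1549.
L_X/L_N = (R_X/R_N)²(T_X/T_N)⁴ = (5.00)²(0.1549)⁴ = 0.01438.
F_X/F_N = (L_X/L_N)/(d_X/d_N)² = 0.01438/(0.750)² = 0.02557.

0.0256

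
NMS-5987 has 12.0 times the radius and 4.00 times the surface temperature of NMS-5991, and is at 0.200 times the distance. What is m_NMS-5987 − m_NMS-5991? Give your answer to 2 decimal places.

-14.91

L_NMS-5987/L_NMS-5991 = (12.0)²(4.00)⁴ = 3.686×10^4.
F_NMS-5987/F_NMS-5991 = (L_NMS-5987/L_NMS-5991)/(d_NMS-5987/d_NMS-5991)² = 3.686×10^4/0.04000 = 9.216×10^5.
m_NMS-5987 − m_NMS-5991 = −2.5 log₁₀(9.216×10^5) = -14.91.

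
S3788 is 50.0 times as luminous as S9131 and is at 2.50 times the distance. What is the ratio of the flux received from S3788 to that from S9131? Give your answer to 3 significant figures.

F = L/(4πd²), so F_S3788/F_S9131 = (L_S3788/L_S9131) / (d_S3788/d_S9131)²
= 50.0 / (2.50)² = 50.0 / 6.250 = 8.000.

8.00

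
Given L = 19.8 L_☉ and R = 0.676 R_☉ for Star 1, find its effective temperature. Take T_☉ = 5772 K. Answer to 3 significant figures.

T/T_☉ = (L/L_☉)^(1/4) / (R/R_☉)^(1/2)
T = 5772 × (19.8)^(1/4) / √(0.676) = 5772 × 2.109 / 0.8222 = 1.481×10^4 K.

1.48×10^4 K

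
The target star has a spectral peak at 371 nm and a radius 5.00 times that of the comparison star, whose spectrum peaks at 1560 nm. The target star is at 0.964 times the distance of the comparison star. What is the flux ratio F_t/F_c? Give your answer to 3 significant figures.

8.41×10^3

Wien's law: T_t/T_c = λ_c/λ_t = 1560/371 = 4.205.
L_t/L_c = (R_t/R_c)²(T_t/T_c)⁴ = (5.00)²(4.205)⁴ = 7815.
F_t/F_c = (L_t/L_c)/(d_t/d_c)² = 7815/(0.964)² = 8410.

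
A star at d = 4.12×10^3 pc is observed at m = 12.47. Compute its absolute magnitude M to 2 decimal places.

-0.60

M = m − 5 log₁₀(d/10 pc) = 12.47 − 5 log₁₀(4.12×10^3/10)
  = 12.47 − 5 × 2.615 = 12.47 − 13.07 = -0.60.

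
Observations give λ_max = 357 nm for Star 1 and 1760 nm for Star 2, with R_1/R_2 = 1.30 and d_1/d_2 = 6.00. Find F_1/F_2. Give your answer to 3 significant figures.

27.7

Wien's law: T_1/T_2 = λ_2/λ_1 = 1760/357 = 4.930.
L_1/L_2 = (R_1/R_2)²(T_1/T_2)⁴ = (1.30)²(4.930)⁴ = 998.3.
F_1/F_2 = (L_1/L_2)/(d_1/d_2)² = 998.3/(6.00)² = 27.73.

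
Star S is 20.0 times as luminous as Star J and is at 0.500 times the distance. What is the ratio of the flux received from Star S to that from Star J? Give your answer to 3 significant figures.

80.0

F = L/(4πd²), so F_S/F_J = (L_S/L_J) / (d_S/d_J)²
= 20.0 / (0.500)² = 20.0 / 0.2500 = 80.00.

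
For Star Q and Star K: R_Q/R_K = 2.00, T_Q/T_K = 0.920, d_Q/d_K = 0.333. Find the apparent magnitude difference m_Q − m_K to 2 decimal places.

L_Q/L_K = (2.00)²(0.920)⁴ = 2.866.
F_Q/F_K = (L_Q/L_K)/(d_Q/d_K)² = 2.866/0.1109 = 25.84.
m_Q − m_K = −2.5 log₁₀(25.84) = -3.53.

-3.53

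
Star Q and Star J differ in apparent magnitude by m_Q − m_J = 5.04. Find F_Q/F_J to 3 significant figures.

F_Q/F_J = 10^(−(m_Q − m_J)/2.5) = 10^(-5.04/2.5) = 10^-2.016 = 0.009638.

0.00964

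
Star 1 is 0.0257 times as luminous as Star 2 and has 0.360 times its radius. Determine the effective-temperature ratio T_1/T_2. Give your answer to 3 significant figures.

0.667

L ∝ R²T⁴ gives T ∝ (L/R²)^(1/4), so
T_1/T_2 = (0.0257 / 0.360²)^(1/4) = (0.1983)^(1/4) = 0.6673.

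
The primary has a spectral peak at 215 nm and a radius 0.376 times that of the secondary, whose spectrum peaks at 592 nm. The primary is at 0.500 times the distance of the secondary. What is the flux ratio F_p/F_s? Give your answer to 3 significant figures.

32.5

Wien's law: T_p/T_s = λ_s/λ_p = 592/215 = 2.753.
L_p/L_s = (R_p/R_s)²(T_p/T_s)⁴ = (0.376)²(2.753)⁴ = 8.127.
F_p/F_s = (L_p/L_s)/(d_p/d_s)² = 8.127/(0.500)² = 32.51.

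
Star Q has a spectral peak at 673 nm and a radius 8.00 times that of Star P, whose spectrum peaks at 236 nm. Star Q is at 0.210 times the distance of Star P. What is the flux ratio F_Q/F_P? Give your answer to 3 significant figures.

21.9

Wien's law: T_Q/T_P = λ_P/λ_Q = 236/673 = 0.3507.
L_Q/L_P = (R_Q/R_P)²(T_Q/T_P)⁴ = (8.00)²(0.3507)⁴ = 0.9678.
F_Q/F_P = (L_Q/L_P)/(d_Q/d_P)² = 0.9678/(0.210)² = 21.94.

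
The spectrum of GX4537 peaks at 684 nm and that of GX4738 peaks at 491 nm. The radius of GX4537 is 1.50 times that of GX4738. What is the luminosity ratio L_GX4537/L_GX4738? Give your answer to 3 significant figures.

0.597

Wien's law gives T ∝ 1/λ_max, so T_GX4537/T_GX4738 = λ_GX4738/λ_GX4537 = 491/684 = 0.7178.
Then L ∝ R²T⁴ gives L_GX4537/L_GX4738 = (1.50)² × (0.7178)⁴ = 2.250 × 0.2655 = 0.5974.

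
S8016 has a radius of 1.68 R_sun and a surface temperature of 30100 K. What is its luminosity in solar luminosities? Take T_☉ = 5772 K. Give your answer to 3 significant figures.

L/L_☉ = (R/R_☉)² (T/T_☉)⁴ = (1.68)² × (30100/5772)⁴
       = 2.822 × (5.215)⁴ = 2.822 × 739.5 = 2087.

2.09×10^3 solar luminosities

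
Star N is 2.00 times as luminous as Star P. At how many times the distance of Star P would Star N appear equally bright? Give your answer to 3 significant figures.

Equal flux requires L_N/d_N² = L_P/d_P², so d_N/d_P = √(L_N/L_P)
= √(2.00) = 1.414.

1.41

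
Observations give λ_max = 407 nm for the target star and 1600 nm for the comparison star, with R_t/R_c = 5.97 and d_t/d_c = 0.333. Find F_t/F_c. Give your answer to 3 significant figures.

7.68×10^4

Wien's law: T_t/T_c = λ_c/λ_t = 1600/407 = 3.931.
L_t/L_c = (R_t/R_c)²(T_t/T_c)⁴ = (5.97)²(3.931)⁴ = 8512.
F_t/F_c = (L_t/L_c)/(d_t/d_c)² = 8512/(0.333)² = 7.676×10^4.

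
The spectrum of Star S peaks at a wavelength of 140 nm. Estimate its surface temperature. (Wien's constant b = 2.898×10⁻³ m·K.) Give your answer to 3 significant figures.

2.07×10^4 K

T = b/λ_max = 2.898×10⁻³ / (140×10⁻⁹) = 2.070×10^4 K.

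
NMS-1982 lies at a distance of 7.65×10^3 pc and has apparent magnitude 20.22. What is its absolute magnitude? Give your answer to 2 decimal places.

M = m − 5 log₁₀(d/10 pc) = 20.22 − 5 log₁₀(7.65×10^3/10)
  = 20.22 − 5 × 2.884 = 20.22 − 14.42 = 5.80.

5.80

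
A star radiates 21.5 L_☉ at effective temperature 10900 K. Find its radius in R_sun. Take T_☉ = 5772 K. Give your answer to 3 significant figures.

R/R_☉ = √(L/L_☉) / (T/T_☉)² = √(21.5) / (1.888)²
       = 4.637 / 3.566 = 1.300.

1.30 R_sun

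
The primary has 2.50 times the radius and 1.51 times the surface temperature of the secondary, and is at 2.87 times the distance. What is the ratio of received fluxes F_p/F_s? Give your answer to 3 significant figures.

3.94

L_p/L_s = (R_p/R_s)²(T_p/T_s)⁴ = (2.50)² × (1.51)⁴ = 32.49.
F_p/F_s = (L_p/L_s)/(d_p/d_s)² = 32.49 / (2.87)² = 3.945.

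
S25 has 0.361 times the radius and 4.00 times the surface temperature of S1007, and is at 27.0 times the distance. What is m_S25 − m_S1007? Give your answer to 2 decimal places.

L_S25/L_S1007 = (0.361)²(4.00)⁴ = 33.36.
F_S25/F_S1007 = (L_S25/L_S1007)/(d_S25/d_S1007)² = 33.36/729.0 = 0.04576.
m_S25 − m_S1007 = −2.5 log₁₀(0.04576) = 3.35.

3.35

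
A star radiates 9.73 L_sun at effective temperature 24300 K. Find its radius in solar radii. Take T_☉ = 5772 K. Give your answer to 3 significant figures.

R/R_☉ = √(L/L_☉) / (T/T_☉)² = √(9.73) / (4.210)²
       = 3.119 / 17.72 = 0.1760.

0.176 solar radii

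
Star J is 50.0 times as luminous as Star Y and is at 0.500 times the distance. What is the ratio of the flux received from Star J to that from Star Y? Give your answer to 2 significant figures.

F = L/(4πd²), so F_J/F_Y = (L_J/L_Y) / (d_J/d_Y)²
= 50.0 / (0.500)² = 50.0 / 0.2500 = 200.0.

2.0×10^2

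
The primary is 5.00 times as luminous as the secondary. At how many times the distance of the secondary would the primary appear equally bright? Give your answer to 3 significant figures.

Equal flux requires L_p/d_p² = L_s/d_s², so d_p/d_s = √(L_p/L_s)
= √(5.00) = 2.236.

2.24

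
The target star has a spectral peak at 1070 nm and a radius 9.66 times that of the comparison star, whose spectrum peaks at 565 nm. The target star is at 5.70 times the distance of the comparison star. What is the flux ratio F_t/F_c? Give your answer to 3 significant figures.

0.223

Wien's law: T_t/T_c = λ_c/λ_t = 565/1070 = 0.5280.
L_t/L_c = (R_t/R_c)²(T_t/T_c)⁴ = (9.66)²(0.5280)⁴ = 7.255.
F_t/F_c = (L_t/L_c)/(d_t/d_c)² = 7.255/(5.70)² = 0.2233.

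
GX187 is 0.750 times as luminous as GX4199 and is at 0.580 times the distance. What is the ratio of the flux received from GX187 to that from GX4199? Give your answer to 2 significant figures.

2.2

F = L/(4πd²), so F_GX187/F_GX4199 = (L_GX187/L_GX4199) / (d_GX187/d_GX4199)²
= 0.750 / (0.580)² = 0.750 / 0.3364 = 2.229.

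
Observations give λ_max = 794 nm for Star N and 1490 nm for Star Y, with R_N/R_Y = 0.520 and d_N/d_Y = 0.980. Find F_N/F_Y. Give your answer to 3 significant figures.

3.49

Wien's law: T_N/T_Y = λ_Y/λ_N = 1490/794 = 1.877.
L_N/L_Y = (R_N/R_Y)²(T_N/T_Y)⁴ = (0.520)²(1.877)⁴ = 3.353.
F_N/F_Y = (L_N/L_Y)/(d_N/d_Y)² = 3.353/(0.980)² = 3.492.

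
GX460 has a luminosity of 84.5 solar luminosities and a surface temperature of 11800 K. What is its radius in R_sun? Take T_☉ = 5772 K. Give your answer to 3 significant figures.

R/R_☉ = √(L/L_☉) / (T/T_☉)² = √(84.5) / (2.044)²
       = 9.192 / 4.179 = 2.199.

2.20 R_sun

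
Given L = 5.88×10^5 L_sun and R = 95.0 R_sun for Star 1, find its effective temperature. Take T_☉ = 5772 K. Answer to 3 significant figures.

1.64×10^4 K

T/T_☉ = (L/L_☉)^(1/4) / (R/R_☉)^(1/2)
T = 5772 × (5.88×10^5)^(1/4) / √(95.0) = 5772 × 27.69 / 9.747 = 1.640×10^4 K.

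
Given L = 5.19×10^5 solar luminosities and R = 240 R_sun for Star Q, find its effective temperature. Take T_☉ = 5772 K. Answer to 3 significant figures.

1.00×10^4 K

T/T_☉ = (L/L_☉)^(1/4) / (R/R_☉)^(1/2)
T = 5772 × (5.19×10^5)^(1/4) / √(240) = 5772 × 26.84 / 15.49 = 1.000×10^4 K.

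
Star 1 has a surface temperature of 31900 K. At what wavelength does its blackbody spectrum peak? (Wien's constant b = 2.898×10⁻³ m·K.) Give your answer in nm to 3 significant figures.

90.8 nm

λ_max = b/T = 2.898×10⁻³ / 31900 = 9.08×10^-8 m = 90.85 nm.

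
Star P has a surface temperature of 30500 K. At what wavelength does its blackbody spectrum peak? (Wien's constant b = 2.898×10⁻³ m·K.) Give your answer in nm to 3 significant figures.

95.0 nm

λ_max = b/T = 2.898×10⁻³ / 30500 = 9.50×10^-8 m = 95.02 nm.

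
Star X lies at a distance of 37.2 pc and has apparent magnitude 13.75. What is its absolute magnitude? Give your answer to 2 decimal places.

10.90

M = m − 5 log₁₀(d/10 pc) = 13.75 − 5 log₁₀(37.2/10)
  = 13.75 − 5 × 0.571 = 13.75 − 2.85 = 10.90.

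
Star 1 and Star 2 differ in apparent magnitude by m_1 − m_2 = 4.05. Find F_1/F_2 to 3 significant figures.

0.0240

F_1/F_2 = 10^(−(m_1 − m_2)/2.5) = 10^(-4.05/2.5) = 10^-1.620 = 0.02399.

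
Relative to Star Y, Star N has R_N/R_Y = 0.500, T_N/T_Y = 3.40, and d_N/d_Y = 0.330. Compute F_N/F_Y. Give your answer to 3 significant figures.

307

L_N/L_Y = (R_N/R_Y)²(T_N/T_Y)⁴ = (0.500)² × (3.40)⁴ = 33.41.
F_N/F_Y = (L_N/L_Y)/(d_N/d_Y)² = 33.41 / (0.330)² = 306.8.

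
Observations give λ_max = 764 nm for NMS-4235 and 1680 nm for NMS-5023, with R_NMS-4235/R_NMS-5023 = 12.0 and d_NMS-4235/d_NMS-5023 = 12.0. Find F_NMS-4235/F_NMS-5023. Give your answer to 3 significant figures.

23.4

Wien's law: T_NMS-4235/T_NMS-5023 = λ_NMS-5023/λ_NMS-4235 = 1680/764 = 2.199.
L_NMS-4235/L_NMS-5023 = (R_NMS-4235/R_NMS-5023)²(T_NMS-4235/T_NMS-5023)⁴ = (12.0)²(2.199)⁴ = 3367.
F_NMS-4235/F_NMS-5023 = (L_NMS-4235/L_NMS-5023)/(d_NMS-4235/d_NMS-5023)² = 3367/(12.0)² = 23.38.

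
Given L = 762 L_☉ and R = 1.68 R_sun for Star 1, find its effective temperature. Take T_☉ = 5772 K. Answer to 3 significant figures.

T/T_☉ = (L/L_☉)^(1/4) / (R/R_☉)^(1/2)
T = 5772 × (762)^(1/4) / √(1.68) = 5772 × 5.254 / 1.296 = 2.340×10^4 K.

2.34×10^4 K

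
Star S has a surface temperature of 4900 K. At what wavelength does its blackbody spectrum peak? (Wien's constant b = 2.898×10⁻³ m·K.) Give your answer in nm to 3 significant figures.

λ_max = b/T = 2.898×10⁻³ / 4900 = 5.91×10^-7 m = 591.4 nm.

591 nm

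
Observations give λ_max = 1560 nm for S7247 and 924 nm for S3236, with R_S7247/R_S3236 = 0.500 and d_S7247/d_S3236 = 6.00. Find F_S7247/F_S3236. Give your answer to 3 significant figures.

Wien's law: T_S7247/T_S3236 = λ_S3236/λ_S7247 = 924/1560 = 0.5923.
L_S7247/L_S3236 = (R_S7247/R_S3236)²(T_S7247/T_S3236)⁴ = (0.500)²(0.5923)⁴ = 0.03077.
F_S7247/F_S3236 = (L_S7247/L_S3236)/(d_S7247/d_S3236)² = 0.03077/(6.00)² = 8.547×10^-4.

8.55×10^-4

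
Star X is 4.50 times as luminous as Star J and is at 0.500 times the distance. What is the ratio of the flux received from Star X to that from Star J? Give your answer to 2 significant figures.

18

F = L/(4πd²), so F_X/F_J = (L_X/L_J) / (d_X/d_J)²
= 4.50 / (0.500)² = 4.50 / 0.2500 = 18.00.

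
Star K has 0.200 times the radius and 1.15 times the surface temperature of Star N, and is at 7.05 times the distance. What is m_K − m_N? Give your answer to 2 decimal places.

7.13

L_K/L_N = (0.200)²(1.15)⁴ = 0.06996.
F_K/F_N = (L_K/L_N)/(d_K/d_N)² = 0.06996/49.70 = 0.001408.
m_K − m_N = −2.5 log₁₀(0.001408) = 7.13.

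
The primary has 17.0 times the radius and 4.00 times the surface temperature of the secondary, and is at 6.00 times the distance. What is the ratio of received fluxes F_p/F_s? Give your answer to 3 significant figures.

2.06×10^3

L_p/L_s = (R_p/R_s)²(T_p/T_s)⁴ = (17.0)² × (4.00)⁴ = 7.398×10^4.
F_p/F_s = (L_p/L_s)/(d_p/d_s)² = 7.398×10^4 / (6.00)² = 2055.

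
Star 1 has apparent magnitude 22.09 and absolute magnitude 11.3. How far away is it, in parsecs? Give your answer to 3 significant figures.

1.44×10^3 pc

m − M = 5 log₁₀(d/10 pc)
22.09 − (11.3) = 10.79 = 5 log₁₀(d/10)
d = 10 × 10^(10.79/5) = 10 × 10^2.158 = 1439 pc.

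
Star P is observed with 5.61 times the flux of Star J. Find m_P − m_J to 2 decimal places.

-1.87

m_P − m_J = −2.5 log₁₀(F_P/F_J) = −2.5 log₁₀(5.61) = −2.5 × (0.749) = -1.872.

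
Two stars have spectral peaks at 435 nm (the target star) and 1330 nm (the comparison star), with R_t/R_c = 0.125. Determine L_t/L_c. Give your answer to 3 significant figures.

1.37

Wien's law gives T ∝ 1/λ_max, so T_t/T_c = λ_c/λ_t = 1330/435 = 3.057.
Then L ∝ R²T⁴ gives L_t/L_c = (0.125)² × (3.057)⁴ = 0.01562 × 87.39 = 1.365.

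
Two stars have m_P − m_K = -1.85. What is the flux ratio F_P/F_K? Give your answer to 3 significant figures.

F_P/F_K = 10^(−(m_P − m_K)/2.5) = 10^(1.85/2.5) = 10^0.740 = 5.495.

5.50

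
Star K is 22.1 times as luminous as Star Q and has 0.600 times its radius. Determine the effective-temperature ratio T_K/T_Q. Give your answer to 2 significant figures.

2.8

L ∝ R²T⁴ gives T ∝ (L/R²)^(1/4), so
T_K/T_Q = (22.1 / 0.600²)^(1/4) = (61.39)^(1/4) = 2.799.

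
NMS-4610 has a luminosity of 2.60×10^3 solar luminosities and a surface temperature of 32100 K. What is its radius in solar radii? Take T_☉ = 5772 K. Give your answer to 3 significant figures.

R/R_☉ = √(L/L_☉) / (T/T_☉)² = √(2.60×10^3) / (5.561)²
       = 50.99 / 30.93 = 1.649.

1.65 solar radii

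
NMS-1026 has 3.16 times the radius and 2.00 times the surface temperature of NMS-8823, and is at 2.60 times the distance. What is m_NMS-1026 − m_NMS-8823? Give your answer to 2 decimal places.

-3.43

L_NMS-1026/L_NMS-8823 = (3.16)²(2.00)⁴ = 159.8.
F_NMS-1026/F_NMS-8823 = (L_NMS-1026/L_NMS-8823)/(d_NMS-1026/d_NMS-8823)² = 159.8/6.760 = 23.63.
m_NMS-1026 − m_NMS-8823 = −2.5 log₁₀(23.63) = -3.43.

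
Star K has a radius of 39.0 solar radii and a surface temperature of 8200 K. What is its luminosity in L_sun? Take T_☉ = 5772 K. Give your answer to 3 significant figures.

L/L_☉ = (R/R_☉)² (T/T_☉)⁴ = (39.0)² × (8200/5772)⁴
       = 1521 × (1.421)⁴ = 1521 × 4.073 = 6196.

6.20×10^3 L_sun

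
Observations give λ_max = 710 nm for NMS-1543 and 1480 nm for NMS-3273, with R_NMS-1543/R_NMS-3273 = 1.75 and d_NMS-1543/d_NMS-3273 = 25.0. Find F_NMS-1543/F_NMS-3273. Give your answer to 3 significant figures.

0.0925

Wien's law: T_NMS-1543/T_NMS-3273 = λ_NMS-3273/λ_NMS-1543 = 1480/710 = 2.085.
L_NMS-1543/L_NMS-3273 = (R_NMS-1543/R_NMS-3273)²(T_NMS-1543/T_NMS-3273)⁴ = (1.75)²(2.085)⁴ = 57.82.
F_NMS-1543/F_NMS-3273 = (L_NMS-1543/L_NMS-3273)/(d_NMS-1543/d_NMS-3273)² = 57.82/(25.0)² = 0.09251.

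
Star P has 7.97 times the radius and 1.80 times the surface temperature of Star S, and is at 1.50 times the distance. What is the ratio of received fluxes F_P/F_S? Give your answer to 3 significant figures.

L_P/L_S = (R_P/R_S)²(T_P/T_S)⁴ = (7.97)² × (1.80)⁴ = 666.8.
F_P/F_S = (L_P/L_S)/(d_P/d_S)² = 666.8 / (1.50)² = 296.4.

296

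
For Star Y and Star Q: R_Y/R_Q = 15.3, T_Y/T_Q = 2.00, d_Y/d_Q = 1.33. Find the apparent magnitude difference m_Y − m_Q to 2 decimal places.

-8.31

L_Y/L_Q = (15.3)²(2.00)⁴ = 3745.
F_Y/F_Q = (L_Y/L_Q)/(d_Y/d_Q)² = 3745/1.769 = 2117.
m_Y − m_Q = −2.5 log₁₀(2117) = -8.31.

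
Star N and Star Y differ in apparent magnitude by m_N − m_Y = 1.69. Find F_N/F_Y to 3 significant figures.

F_N/F_Y = 10^(−(m_N − m_Y)/2.5) = 10^(-1.69/2.5) = 10^-0.676 = 0.2109.

0.211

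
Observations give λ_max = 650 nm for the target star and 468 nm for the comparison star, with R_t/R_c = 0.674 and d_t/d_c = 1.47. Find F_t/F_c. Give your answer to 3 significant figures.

0.0565

Wien's law: T_t/T_c = λ_c/λ_t = 468/650 = 0.7200.
L_t/L_c = (R_t/R_c)²(T_t/T_c)⁴ = (0.674)²(0.7200)⁴ = 0.1221.
F_t/F_c = (L_t/L_c)/(d_t/d_c)² = 0.1221/(1.47)² = 0.05650.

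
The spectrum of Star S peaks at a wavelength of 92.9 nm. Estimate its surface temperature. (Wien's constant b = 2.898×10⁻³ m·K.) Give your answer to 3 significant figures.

3.12×10^4 K

T = b/λ_max = 2.898×10⁻³ / (92.9×10⁻⁹) = 3.119×10^4 K.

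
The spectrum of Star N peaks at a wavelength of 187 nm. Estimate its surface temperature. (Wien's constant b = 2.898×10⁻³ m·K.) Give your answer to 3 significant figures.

T = b/λ_max = 2.898×10⁻³ / (187×10⁻⁹) = 1.550×10^4 K.

1.55×10^4 K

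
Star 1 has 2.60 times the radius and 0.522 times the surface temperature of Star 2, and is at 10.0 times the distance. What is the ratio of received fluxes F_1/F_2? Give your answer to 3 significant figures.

L_1/L_2 = (R_1/R_2)²(T_1/T_2)⁴ = (2.60)² × (0.522)⁴ = 0.5019.
F_1/F_2 = (L_1/L_2)/(d_1/d_2)² = 0.5019 / (10.0)² = 0.005019.

0.00502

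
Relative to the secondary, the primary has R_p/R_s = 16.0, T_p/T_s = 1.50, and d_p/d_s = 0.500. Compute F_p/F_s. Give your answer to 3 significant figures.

5.18×10^3

L_p/L_s = (R_p/R_s)²(T_p/T_s)⁴ = (16.0)² × (1.50)⁴ = 1296.
F_p/F_s = (L_p/L_s)/(d_p/d_s)² = 1296 / (0.500)² = 5184.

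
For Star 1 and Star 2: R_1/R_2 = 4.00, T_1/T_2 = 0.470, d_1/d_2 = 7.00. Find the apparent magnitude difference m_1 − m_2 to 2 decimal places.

L_1/L_2 = (4.00)²(0.470)⁴ = 0.7807.
F_1/F_2 = (L_1/L_2)/(d_1/d_2)² = 0.7807/49.00 = 0.01593.
m_1 − m_2 = −2.5 log₁₀(0.01593) = 4.49.

4.49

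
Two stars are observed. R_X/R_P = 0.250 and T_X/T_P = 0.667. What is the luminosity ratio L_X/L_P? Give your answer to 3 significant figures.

From the Stefan–Boltzmann law, L ∝ R²T⁴, so
L_X/L_P = (R_X/R_P)² (T_X/T_P)⁴ = (0.250)² × (0.667)⁴ = 0.06250 × 0.1979 = 0.01237.

0.0124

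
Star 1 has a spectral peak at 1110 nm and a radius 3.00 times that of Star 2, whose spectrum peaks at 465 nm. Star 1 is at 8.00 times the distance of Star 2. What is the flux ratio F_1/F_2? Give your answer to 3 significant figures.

Wien's law: T_1/T_2 = λ_2/λ_1 = 465/1110 = 0.4189.
L_1/L_2 = (R_1/R_2)²(T_1/T_2)⁴ = (3.00)²(0.4189)⁴ = 0.2772.
F_1/F_2 = (L_1/L_2)/(d_1/d_2)² = 0.2772/(8.00)² = 0.004331.

0.00433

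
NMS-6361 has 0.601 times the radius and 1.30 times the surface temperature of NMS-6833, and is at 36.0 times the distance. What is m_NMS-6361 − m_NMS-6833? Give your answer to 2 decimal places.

L_NMS-6361/L_NMS-6833 = (0.601)²(1.30)⁴ = 1.032.
F_NMS-6361/F_NMS-6833 = (L_NMS-6361/L_NMS-6833)/(d_NMS-6361/d_NMS-6833)² = 1.032/1296 = 7.960×10^-4.
m_NMS-6361 − m_NMS-6833 = −2.5 log₁₀(7.960×10^-4) = 7.75.

7.75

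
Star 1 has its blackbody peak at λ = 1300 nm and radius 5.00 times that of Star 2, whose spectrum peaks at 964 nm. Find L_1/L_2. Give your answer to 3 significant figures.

7.56

Wien's law gives T ∝ 1/λ_max, so T_1/T_2 = λ_2/λ_1 = 964/1300 = 0.7415.
Then L ∝ R²T⁴ gives L_1/L_2 = (5.00)² × (0.7415)⁴ = 25.00 × 0.3024 = 7.559.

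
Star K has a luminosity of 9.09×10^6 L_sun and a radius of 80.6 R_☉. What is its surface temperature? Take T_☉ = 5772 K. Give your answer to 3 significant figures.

3.53×10^4 K

T/T_☉ = (L/L_☉)^(1/4) / (R/R_☉)^(1/2)
T = 5772 × (9.09×10^6)^(1/4) / √(80.6) = 5772 × 54.91 / 8.978 = 3.530×10^4 K.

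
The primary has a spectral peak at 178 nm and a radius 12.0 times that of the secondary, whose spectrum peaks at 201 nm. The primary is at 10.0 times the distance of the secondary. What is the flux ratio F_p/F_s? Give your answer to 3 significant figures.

2.34

Wien's law: T_p/T_s = λ_s/λ_p = 201/178 = 1.129.
L_p/L_s = (R_p/R_s)²(T_p/T_s)⁴ = (12.0)²(1.129)⁴ = 234.1.
F_p/F_s = (L_p/L_s)/(d_p/d_s)² = 234.1/(10.0)² = 2.341.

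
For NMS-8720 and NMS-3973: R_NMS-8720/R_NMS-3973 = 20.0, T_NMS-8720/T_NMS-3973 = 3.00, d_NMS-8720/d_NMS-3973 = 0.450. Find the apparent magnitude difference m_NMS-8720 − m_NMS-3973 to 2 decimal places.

L_NMS-8720/L_NMS-3973 = (20.0)²(3.00)⁴ = 3.240×10^4.
F_NMS-8720/F_NMS-3973 = (L_NMS-8720/L_NMS-3973)/(d_NMS-8720/d_NMS-3973)² = 3.240×10^4/0.2025 = 1.600×10^5.
m_NMS-8720 − m_NMS-3973 = −2.5 log₁₀(1.600×10^5) = -13.01.

-13.01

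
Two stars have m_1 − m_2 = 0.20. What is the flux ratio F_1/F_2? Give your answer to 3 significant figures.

F_1/F_2 = 10^(−(m_1 − m_2)/2.5) = 10^(-0.20/2.5) = 10^-0.080 = 0.8318.

0.832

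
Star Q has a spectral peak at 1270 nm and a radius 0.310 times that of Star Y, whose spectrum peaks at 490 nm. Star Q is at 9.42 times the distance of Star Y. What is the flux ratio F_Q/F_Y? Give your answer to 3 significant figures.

2.40×10^-5

Wien's law: T_Q/T_Y = λ_Y/λ_Q = 490/1270 = 0.3858.
L_Q/L_Y = (R_Q/R_Y)²(T_Q/T_Y)⁴ = (0.310)²(0.3858)⁴ = 0.002130.
F_Q/F_Y = (L_Q/L_Y)/(d_Q/d_Y)² = 0.002130/(9.42)² = 2.400×10^-5.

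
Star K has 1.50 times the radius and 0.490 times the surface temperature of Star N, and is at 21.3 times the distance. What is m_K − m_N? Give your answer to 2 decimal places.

8.86

L_K/L_N = (1.50)²(0.490)⁴ = 0.1297.
F_K/F_N = (L_K/L_N)/(d_K/d_N)² = 0.1297/453.7 = 2.859×10^-4.
m_K − m_N = −2.5 log₁₀(2.859×10^-4) = 8.86.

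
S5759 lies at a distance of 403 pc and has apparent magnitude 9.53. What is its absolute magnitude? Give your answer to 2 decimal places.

1.50

M = m − 5 log₁₀(d/10 pc) = 9.53 − 5 log₁₀(403/10)
  = 9.53 − 5 × 1.605 = 9.53 − 8.03 = 1.50.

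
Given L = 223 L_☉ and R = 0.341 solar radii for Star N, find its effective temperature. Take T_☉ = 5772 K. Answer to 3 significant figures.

3.82×10^4 K

T/T_☉ = (L/L_☉)^(1/4) / (R/R_☉)^(1/2)
T = 5772 × (223)^(1/4) / √(0.341) = 5772 × 3.864 / 0.5840 = 3.820×10^4 K.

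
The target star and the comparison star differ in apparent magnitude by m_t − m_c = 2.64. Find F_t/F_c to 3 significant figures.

0.0879

F_t/F_c = 10^(−(m_t − m_c)/2.5) = 10^(-2.64/2.5) = 10^-1.056 = 0.08790.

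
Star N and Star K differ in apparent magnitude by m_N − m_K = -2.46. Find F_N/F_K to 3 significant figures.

9.64

F_N/F_K = 10^(−(m_N − m_K)/2.5) = 10^(2.46/2.5) = 10^0.984 = 9.638.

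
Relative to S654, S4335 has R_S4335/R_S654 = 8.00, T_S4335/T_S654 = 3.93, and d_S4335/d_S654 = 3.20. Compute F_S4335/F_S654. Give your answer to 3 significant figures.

L_S4335/L_S654 = (R_S4335/R_S654)²(T_S4335/T_S654)⁴ = (8.00)² × (3.93)⁴ = 1.527×10^4.
F_S4335/F_S654 = (L_S4335/L_S654)/(d_S4335/d_S654)² = 1.527×10^4 / (3.20)² = 1491.

1.49×10^3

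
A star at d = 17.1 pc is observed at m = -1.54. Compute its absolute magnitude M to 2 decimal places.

M = m − 5 log₁₀(d/10 pc) = -1.54 − 5 log₁₀(17.1/10)
  = -1.54 − 5 × 0.233 = -1.54 − 1.16 = -2.70.

-2.70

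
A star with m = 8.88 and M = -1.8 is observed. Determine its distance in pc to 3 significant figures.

1.37×10^3 pc

m − M = 5 log₁₀(d/10 pc)
8.88 − (-1.8) = 10.68 = 5 log₁₀(d/10)
d = 10 × 10^(10.68/5) = 10 × 10^2.136 = 1368 pc.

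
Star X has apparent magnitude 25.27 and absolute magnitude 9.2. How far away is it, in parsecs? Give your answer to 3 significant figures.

1.64×10^4 pc

m − M = 5 log₁₀(d/10 pc)
25.27 − (9.2) = 16.07 = 5 log₁₀(d/10)
d = 10 × 10^(16.07/5) = 10 × 10^3.214 = 1.637×10^4 pc.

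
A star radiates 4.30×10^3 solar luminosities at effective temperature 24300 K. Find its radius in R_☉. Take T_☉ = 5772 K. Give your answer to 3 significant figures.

3.70 R_☉

R/R_☉ = √(L/L_☉) / (T/T_☉)² = √(4.30×10^3) / (4.210)²
       = 65.57 / 17.72 = 3.700.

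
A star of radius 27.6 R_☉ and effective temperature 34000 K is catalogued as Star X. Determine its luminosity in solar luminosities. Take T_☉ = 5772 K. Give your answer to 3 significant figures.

L/L_☉ = (R/R_☉)² (T/T_☉)⁴ = (27.6)² × (34000/5772)⁴
       = 761.8 × (5.891)⁴ = 761.8 × 1204 = 9.171×10^5.

9.17×10^5 solar luminosities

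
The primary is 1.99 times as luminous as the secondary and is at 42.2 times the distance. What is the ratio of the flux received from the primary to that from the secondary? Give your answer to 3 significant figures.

F = L/(4πd²), so F_p/F_s = (L_p/L_s) / (d_p/d_s)²
= 1.99 / (42.2)² = 1.99 / 1781 = 0.001117.

0.00112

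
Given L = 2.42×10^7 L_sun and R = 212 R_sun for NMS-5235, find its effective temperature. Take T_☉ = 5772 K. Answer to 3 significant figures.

2.78×10^4 K

T/T_☉ = (L/L_☉)^(1/4) / (R/R_☉)^(1/2)
T = 5772 × (2.42×10^7)^(1/4) / √(212) = 5772 × 70.14 / 14.56 = 2.780×10^4 K.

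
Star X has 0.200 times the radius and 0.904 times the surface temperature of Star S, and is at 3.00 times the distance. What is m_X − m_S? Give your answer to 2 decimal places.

L_X/L_S = (0.200)²(0.904)⁴ = 0.02671.
F_X/F_S = (L_X/L_S)/(d_X/d_S)² = 0.02671/9.000 = 0.002968.
m_X − m_S = −2.5 log₁₀(0.002968) = 6.32.

6.32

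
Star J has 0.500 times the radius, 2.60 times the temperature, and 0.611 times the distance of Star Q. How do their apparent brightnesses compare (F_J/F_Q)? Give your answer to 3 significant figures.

L_J/L_Q = (R_J/R_Q)²(T_J/T_Q)⁴ = (0.500)² × (2.60)⁴ = 11.42.
F_J/F_Q = (L_J/L_Q)/(d_J/d_Q)² = 11.42 / (0.611)² = 30.60.

30.6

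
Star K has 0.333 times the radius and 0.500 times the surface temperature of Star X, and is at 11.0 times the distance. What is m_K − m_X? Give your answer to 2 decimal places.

10.61

L_K/L_X = (0.333)²(0.500)⁴ = 0.006931.
F_K/F_X = (L_K/L_X)/(d_K/d_X)² = 0.006931/121.0 = 5.728×10^-5.
m_K − m_X = −2.5 log₁₀(5.728×10^-5) = 10.61.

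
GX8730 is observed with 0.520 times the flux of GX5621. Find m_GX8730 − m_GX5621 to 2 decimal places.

0.71

m_GX8730 − m_GX5621 = −2.5 log₁₀(F_GX8730/F_GX5621) = −2.5 log₁₀(0.520) = −2.5 × (-0.284) = 0.710.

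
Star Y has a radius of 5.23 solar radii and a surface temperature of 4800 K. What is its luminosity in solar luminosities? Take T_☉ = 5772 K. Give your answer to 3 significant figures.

13.1 solar luminosities

L/L_☉ = (R/R_☉)² (T/T_☉)⁴ = (5.23)² × (4800/5772)⁴
       = 27.35 × (0.8316)⁴ = 27.35 × 0.4783 = 13.08.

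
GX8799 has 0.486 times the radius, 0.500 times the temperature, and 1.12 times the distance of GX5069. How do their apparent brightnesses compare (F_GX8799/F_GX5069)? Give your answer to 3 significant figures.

L_GX8799/L_GX5069 = (R_GX8799/R_GX5069)²(T_GX8799/T_GX5069)⁴ = (0.486)² × (0.500)⁴ = 0.01476.
F_GX8799/F_GX5069 = (L_GX8799/L_GX5069)/(d_GX8799/d_GX5069)² = 0.01476 / (1.12)² = 0.01177.

0.0118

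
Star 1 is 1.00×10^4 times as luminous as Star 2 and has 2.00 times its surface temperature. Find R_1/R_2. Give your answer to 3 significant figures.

L ∝ R²T⁴ gives R ∝ √L / T², so
R_1/R_2 = √(1.00×10^4) / (2.00)² = 100.0 / 4.000 = 25.00.

25.0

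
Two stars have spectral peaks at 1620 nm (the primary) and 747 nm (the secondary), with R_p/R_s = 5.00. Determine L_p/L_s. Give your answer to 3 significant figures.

1.13

Wien's law gives T ∝ 1/λ_max, so T_p/T_s = λ_s/λ_p = 747/1620 = 0.4611.
Then L ∝ R²T⁴ gives L_p/L_s = (5.00)² × (0.4611)⁴ = 25.00 × 0.04521 = 1.130.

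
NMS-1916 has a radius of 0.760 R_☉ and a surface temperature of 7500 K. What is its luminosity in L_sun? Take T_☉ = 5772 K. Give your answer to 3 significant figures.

L/L_☉ = (R/R_☉)² (T/T_☉)⁴ = (0.760)² × (7500/5772)⁴
       = 0.5776 × (1.299)⁴ = 0.5776 × 2.851 = 1.647.

1.65 L_sun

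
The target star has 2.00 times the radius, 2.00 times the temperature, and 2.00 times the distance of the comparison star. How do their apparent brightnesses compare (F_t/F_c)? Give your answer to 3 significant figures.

16.0

L_t/L_c = (R_t/R_c)²(T_t/T_c)⁴ = (2.00)² × (2.00)⁴ = 64.00.
F_t/F_c = (L_t/L_c)/(d_t/d_c)² = 64.00 / (2.00)² = 16.00.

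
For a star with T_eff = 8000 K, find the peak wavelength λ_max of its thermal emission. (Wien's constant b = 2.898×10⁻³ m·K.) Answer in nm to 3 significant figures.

362 nm

λ_max = b/T = 2.898×10⁻³ / 8000 = 3.62×10^-7 m = 362.2 nm.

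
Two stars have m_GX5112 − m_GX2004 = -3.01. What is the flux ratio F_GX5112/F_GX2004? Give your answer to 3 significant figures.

F_GX5112/F_GX2004 = 10^(−(m_GX5112 − m_GX2004)/2.5) = 10^(3.01/2.5) = 10^1.204 = 16.00.

16.0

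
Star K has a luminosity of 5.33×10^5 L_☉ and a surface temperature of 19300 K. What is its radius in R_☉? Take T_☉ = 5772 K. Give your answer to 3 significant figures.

65.3 R_☉

R/R_☉ = √(L/L_☉) / (T/T_☉)² = √(5.33×10^5) / (3.344)²
       = 730.1 / 11.18 = 65.30.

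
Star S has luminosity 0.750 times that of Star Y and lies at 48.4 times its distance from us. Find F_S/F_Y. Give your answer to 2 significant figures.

3.2×10^-4

F = L/(4πd²), so F_S/F_Y = (L_S/L_Y) / (d_S/d_Y)²
= 0.750 / (48.4)² = 0.750 / 2343 = 3.202×10^-4.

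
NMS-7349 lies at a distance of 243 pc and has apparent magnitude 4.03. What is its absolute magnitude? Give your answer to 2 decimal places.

-2.90

M = m − 5 log₁₀(d/10 pc) = 4.03 − 5 log₁₀(243/10)
  = 4.03 − 5 × 1.386 = 4.03 − 6.93 = -2.90.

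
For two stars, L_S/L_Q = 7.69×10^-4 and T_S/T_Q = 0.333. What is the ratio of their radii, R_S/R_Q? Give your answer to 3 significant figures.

0.250

L ∝ R²T⁴ gives R ∝ √L / T², so
R_S/R_Q = √(7.69×10^-4) / (0.333)² = 0.02773 / 0.1109 = 0.2501.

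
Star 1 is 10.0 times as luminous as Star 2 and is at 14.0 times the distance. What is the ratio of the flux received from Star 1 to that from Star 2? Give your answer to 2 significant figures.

0.051

F = L/(4πd²), so F_1/F_2 = (L_1/L_2) / (d_1/d_2)²
= 10.0 / (14.0)² = 10.0 / 196.0 = 0.05102.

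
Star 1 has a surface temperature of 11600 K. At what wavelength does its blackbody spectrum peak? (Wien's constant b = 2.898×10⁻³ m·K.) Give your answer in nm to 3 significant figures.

λ_max = b/T = 2.898×10⁻³ / 11600 = 2.50×10^-7 m = 249.8 nm.

250 nm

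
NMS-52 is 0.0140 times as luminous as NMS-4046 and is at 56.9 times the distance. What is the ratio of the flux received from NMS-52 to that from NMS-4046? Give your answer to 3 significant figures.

4.32×10^-6

F = L/(4πd²), so F_NMS-52/F_NMS-4046 = (L_NMS-52/L_NMS-4046) / (d_NMS-52/d_NMS-4046)²
= 0.0140 / (56.9)² = 0.0140 / 3238 = 4.324×10^-6.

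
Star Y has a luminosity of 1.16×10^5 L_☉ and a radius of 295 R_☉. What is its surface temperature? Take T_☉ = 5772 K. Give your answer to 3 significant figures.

6.20×10^3 K

T/T_☉ = (L/L_☉)^(1/4) / (R/R_☉)^(1/2)
T = 5772 × (1.16×10^5)^(1/4) / √(295) = 5772 × 18.46 / 17.18 = 6202 K.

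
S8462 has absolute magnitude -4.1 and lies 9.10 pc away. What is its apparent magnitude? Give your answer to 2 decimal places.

-4.30

m = M + 5 log₁₀(d/10 pc) = -4.1 + 5 log₁₀(9.10/10)
  = -4.1 + 5 × -0.041 = -4.1 + -0.20 = -4.30.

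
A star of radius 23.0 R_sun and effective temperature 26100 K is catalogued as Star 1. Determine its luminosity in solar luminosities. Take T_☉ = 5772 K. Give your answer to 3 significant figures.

L/L_☉ = (R/R_☉)² (T/T_☉)⁴ = (23.0)² × (26100/5772)⁴
       = 529.0 × (4.522)⁴ = 529.0 × 418.1 = 2.212×10^5.

2.21×10^5 solar luminosities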